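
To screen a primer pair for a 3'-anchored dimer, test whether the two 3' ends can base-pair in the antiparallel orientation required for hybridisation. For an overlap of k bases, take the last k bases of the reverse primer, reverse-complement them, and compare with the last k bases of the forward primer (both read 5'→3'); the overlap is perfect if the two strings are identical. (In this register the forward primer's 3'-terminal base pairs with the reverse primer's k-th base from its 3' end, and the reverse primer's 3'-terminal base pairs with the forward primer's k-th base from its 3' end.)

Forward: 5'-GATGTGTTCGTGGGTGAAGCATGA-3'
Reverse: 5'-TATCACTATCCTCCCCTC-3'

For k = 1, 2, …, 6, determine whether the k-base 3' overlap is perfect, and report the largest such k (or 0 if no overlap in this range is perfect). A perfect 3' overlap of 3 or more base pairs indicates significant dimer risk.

Longest perfect overlap: 2 complementary base pairs; below the dimer-risk threshold (threshold 3).

Last 6 bases (5'→3') — forward …GCATGA, reverse …CCCCTC.
Reverse complement of the reverse primer's last 6 bases: GAGGGG; its first k bases are the reverse complement of the reverse primer's last k bases, so a perfect k-base overlap needs the forward primer's last k bases to equal them.
Comparing (forward last k vs required): k=1: A vs G ✗; k=2: GA vs GA ✓; k=3: TGA vs GAG ✗; k=4: ATGA vs GAGG ✗; k=5: CATGA vs GAGGG ✗; k=6: GCATGA vs GAGGGG ✗.
Only k = 2 is perfect, so the longest perfect 3' overlap is 2.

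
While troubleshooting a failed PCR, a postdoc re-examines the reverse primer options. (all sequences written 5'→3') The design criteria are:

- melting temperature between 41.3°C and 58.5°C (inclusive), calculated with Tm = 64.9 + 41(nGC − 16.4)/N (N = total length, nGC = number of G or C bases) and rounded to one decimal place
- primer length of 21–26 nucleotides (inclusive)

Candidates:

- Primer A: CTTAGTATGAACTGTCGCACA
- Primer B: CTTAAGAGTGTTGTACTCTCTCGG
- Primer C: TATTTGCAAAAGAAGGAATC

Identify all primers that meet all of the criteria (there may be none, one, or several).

Primer A and Primer B.

Primer A (21 nt, A=6 T=6 G=4 C=5): Tm = 64.9 + 41·(9 − 16.4)/21 = 50.5°C ✓; length 21 ✓ — passes.
Primer B (24 nt, A=4 T=9 G=6 C=5): Tm = 64.9 + 41·(11 − 16.4)/24 = 55.7°C ✓; length 24 ✓ — passes.
Primer C (20 nt, A=9 T=5 G=4 C=2): Tm = 64.9 + 41·(6 − 16.4)/20 = 43.6°C ✓; length 20, outside 21–26 ✗ — fails.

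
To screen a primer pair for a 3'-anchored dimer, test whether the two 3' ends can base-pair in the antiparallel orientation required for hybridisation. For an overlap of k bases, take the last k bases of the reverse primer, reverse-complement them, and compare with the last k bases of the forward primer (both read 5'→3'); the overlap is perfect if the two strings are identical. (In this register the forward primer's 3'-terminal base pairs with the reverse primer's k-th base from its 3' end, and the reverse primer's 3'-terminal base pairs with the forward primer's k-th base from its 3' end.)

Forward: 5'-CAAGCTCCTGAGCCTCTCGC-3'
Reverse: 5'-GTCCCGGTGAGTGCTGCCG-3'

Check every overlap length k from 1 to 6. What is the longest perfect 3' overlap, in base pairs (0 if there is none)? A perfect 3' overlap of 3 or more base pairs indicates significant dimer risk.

Longest perfect overlap: 1 complementary base pair; below the dimer-risk threshold (threshold 3).

Last 6 bases (5'→3') — forward …TCTCGC, reverse …CTGCCG.
Reverse complement of the reverse primer's last 6 bases: CGGCAG; its first k bases are the reverse complement of the reverse primer's last k bases, so a perfect k-base overlap needs the forward primer's last k bases to equal them.
Comparing (forward last k vs required): k=1: C vs C ✓; k=2: GC vs CG ✗; k=3: CGC vs CGG ✗; k=4: TCGC vs CGGC ✗; k=5: CTCGC vs CGGCA ✗; k=6: TCTCGC vs CGGCAG ✗.
Only k = 1 is perfect, so the longest perfect 3' overlap is 1.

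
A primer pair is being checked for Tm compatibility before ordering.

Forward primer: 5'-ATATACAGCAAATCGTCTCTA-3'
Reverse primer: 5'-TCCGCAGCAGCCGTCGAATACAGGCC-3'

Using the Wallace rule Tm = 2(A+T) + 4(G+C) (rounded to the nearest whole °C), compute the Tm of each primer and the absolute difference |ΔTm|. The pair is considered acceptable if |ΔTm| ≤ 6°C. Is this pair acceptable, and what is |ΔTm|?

|ΔTm| = 30°C; the pair is not acceptable.

Forward: A=8 T=6 G=2 C=5 → Tm = 2·14 + 4·7 = 56°C.
Reverse: A=6 T=3 G=7 C=10 → Tm = 2·9 + 4·17 = 86°C.
|ΔTm| = |56 − 86| = 30°C, > 6°C.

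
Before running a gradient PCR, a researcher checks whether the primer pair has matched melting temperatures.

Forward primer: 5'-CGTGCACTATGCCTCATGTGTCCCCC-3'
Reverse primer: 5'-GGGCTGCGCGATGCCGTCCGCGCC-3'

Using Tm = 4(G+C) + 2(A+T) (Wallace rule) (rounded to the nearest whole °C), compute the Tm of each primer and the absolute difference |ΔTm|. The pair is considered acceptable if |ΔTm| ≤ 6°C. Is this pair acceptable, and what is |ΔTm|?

Forward: A=3 T=7 G=5 C=11 → Tm = 2·10 + 4·16 = 84°C.
Reverse: A=1 T=3 G=10 C=10 → Tm = 2·4 + 4·20 = 88°C.
|ΔTm| = |84 − 88| = 4°C, ≤ 6°C.

|ΔTm| = 4°C; the pair is acceptable.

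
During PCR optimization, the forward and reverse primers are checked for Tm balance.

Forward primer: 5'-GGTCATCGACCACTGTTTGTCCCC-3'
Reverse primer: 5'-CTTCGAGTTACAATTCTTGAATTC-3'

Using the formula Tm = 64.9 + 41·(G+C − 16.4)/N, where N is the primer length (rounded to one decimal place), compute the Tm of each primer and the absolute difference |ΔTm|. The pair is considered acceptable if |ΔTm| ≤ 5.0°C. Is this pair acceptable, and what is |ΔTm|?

|ΔTm| = 10.2°C; the pair is not acceptable.

Forward: G+C = 14, N = 24 → Tm = 64.9 + 41·(14 − 16.4)/24 = 60.8°C.
Reverse: G+C = 8, N = 24 → Tm = 64.9 + 41·(8 − 16.4)/24 = 50.6°C.
|ΔTm| = |60.8 − 50.6| = 10.2°C, > 5.0°C.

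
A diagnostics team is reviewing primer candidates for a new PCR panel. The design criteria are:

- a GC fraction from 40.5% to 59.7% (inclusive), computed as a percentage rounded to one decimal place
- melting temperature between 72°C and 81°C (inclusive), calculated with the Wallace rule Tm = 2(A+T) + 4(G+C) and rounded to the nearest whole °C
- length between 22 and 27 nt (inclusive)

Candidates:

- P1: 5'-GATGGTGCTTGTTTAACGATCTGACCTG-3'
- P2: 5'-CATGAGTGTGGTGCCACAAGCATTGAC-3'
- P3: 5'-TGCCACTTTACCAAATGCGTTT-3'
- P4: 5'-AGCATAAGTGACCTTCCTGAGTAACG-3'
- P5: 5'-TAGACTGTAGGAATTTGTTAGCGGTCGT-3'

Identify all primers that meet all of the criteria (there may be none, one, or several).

P4 only.

P1 (28 nt, A=5 T=10 G=8 C=5): GC 13/28 = 46.4% ✓; Tm = 2·15 + 4·13 = 82°C, outside 72–81°C ✗; length 28, outside 22–27 ✗ — fails.
P2 (27 nt, A=7 T=6 G=8 C=6): GC 14/27 = 51.9% ✓; Tm = 2·13 + 4·14 = 82°C, outside 72–81°C ✗; length 27 ✓ — fails.
P3 (22 nt, A=5 T=8 G=3 C=6): GC 9/22 = 40.9% ✓; Tm = 2·13 + 4·9 = 62°C, outside 72–81°C ✗; length 22 ✓ — fails.
P4 (26 nt, A=8 T=6 G=6 C=6): GC 12/26 = 46.2% ✓; Tm = 2·14 + 4·12 = 76°C ✓; length 26 ✓ — passes.
P5 (28 nt, A=6 T=10 G=9 C=3): GC 12/28 = 42.9% ✓; Tm = 2·16 + 4·12 = 80°C ✓; length 28, outside 22–27 ✗ — fails.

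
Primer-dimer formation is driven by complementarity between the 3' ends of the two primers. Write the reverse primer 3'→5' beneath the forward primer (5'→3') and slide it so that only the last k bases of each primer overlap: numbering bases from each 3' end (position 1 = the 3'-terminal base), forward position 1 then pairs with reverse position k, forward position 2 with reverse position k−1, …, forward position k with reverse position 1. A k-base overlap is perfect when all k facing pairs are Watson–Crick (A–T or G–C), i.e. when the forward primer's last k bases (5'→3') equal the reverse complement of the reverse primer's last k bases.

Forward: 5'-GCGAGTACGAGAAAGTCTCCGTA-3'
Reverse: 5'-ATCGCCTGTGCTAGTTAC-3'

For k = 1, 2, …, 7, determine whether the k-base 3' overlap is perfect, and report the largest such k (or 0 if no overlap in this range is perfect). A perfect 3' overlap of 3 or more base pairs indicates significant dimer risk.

Longest perfect overlap: 3 complementary base pairs; significant dimer risk (threshold 3).

Last 7 bases (5'→3') — forward …CTCCGTA, reverse …TAGTTAC.
Reverse complement of the reverse primer's last 7 bases: GTAACTA; its first k bases are the reverse complement of the reverse primer's last k bases, so a perfect k-base overlap needs the forward primer's last k bases to equal them.
Comparing (forward last k vs required): k=1: A vs G ✗; k=2: TA vs GT ✗; k=3: GTA vs GTA ✓; k=4: CGTA vs GTAA ✗; k=5: CCGTA vs GTAAC ✗; k=6: TCCGTA vs GTAACT ✗; k=7: CTCCGTA vs GTAACTA ✗.
Only k = 3 is perfect, so the longest perfect 3' overlap is 3.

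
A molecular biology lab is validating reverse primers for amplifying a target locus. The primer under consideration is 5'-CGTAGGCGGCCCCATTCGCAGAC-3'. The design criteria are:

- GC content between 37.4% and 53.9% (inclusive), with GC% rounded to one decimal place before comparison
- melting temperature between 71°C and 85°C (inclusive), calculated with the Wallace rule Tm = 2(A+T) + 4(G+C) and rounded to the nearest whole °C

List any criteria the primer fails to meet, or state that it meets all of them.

Base counts: A=4, T=3, G=7, C=9 (length 23).
GC content: GC 16/23 = 69.6%, outside 37.4–53.9% ✗
Tm: Tm = 2·7 + 4·16 = 78°C ✓

Fails: GC content.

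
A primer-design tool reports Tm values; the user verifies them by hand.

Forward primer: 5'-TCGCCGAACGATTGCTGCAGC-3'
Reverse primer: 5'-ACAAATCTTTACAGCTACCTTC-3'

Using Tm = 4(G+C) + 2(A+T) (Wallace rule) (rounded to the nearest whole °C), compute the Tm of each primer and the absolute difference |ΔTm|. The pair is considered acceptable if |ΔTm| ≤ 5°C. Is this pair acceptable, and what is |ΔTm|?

|ΔTm| = 8°C; the pair is not acceptable.

Forward: A=4 T=4 G=6 C=7 → Tm = 2·8 + 4·13 = 68°C.
Reverse: A=7 T=7 G=1 C=7 → Tm = 2·14 + 4·8 = 60°C.
|ΔTm| = |68 − 60| = 8°C, > 5°C.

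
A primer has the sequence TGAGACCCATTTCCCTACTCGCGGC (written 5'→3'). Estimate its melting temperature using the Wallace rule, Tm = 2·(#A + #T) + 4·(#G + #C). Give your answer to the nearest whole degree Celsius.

Base counts: A=4, T=6, G=5, C=10 (length 25).
Tm = 2·(4+6) + 4·(5+10) = 2·10 + 4·15 = 20 + 60 = 80°C.

80°C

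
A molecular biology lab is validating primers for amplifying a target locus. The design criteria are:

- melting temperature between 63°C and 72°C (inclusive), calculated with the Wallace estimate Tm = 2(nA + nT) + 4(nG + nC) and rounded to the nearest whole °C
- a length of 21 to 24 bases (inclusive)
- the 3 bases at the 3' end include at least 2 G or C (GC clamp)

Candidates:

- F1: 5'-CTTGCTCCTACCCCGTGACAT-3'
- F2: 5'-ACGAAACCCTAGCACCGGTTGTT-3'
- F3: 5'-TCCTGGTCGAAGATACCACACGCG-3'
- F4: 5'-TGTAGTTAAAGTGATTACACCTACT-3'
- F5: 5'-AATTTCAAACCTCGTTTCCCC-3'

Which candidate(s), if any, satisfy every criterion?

F1 (21 nt, A=3 T=6 G=3 C=9): Tm = 2·9 + 4·12 = 66°C ✓; length 21 ✓; 3' end CAT has 1 G/C, need ≥2 ✗ — fails.
F2 (23 nt, A=6 T=5 G=5 C=7): Tm = 2·11 + 4·12 = 70°C ✓; length 23 ✓; 3' end GTT has 1 G/C, need ≥2 ✗ — fails.
F3 (24 nt, A=6 T=4 G=6 C=8): Tm = 2·10 + 4·14 = 76°C, outside 63–72°C ✗; length 24 ✓; 3' end GCG has 3 G/C ✓ — fails.
F4 (25 nt, A=8 T=9 G=4 C=4): Tm = 2·17 + 4·8 = 66°C ✓; length 25, outside 21–24 ✗; 3' end ACT has 1 G/C, need ≥2 ✗ — fails.
F5 (21 nt, A=5 T=7 G=1 C=8): Tm = 2·12 + 4·9 = 60°C, outside 63–72°C ✗; length 21 ✓; 3' end CCC has 3 G/C ✓ — fails.

None of the candidates satisfy all criteria.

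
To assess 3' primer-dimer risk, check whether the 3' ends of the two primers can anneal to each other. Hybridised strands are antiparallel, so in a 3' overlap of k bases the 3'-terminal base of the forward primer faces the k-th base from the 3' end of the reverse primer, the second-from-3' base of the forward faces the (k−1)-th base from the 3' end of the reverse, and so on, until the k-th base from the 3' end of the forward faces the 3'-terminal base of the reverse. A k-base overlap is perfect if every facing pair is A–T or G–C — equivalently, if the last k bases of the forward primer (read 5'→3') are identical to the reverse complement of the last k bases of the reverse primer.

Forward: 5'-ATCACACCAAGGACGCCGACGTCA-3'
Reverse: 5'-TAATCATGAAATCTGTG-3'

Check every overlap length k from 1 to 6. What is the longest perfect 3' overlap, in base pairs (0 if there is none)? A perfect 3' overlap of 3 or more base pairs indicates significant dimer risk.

Last 6 bases (5'→3') — forward …ACGTCA, reverse …TCTGTG.
Reverse complement of the reverse primer's last 6 bases: CACAGA; its first k bases are the reverse complement of the reverse primer's last k bases, so a perfect k-base overlap needs the forward primer's last k bases to equal them.
Comparing (forward last k vs required): k=1: A vs C ✗; k=2: CA vs CA ✓; k=3: TCA vs CAC ✗; k=4: GTCA vs CACA ✗; k=5: CGTCA vs CACAG ✗; k=6: ACGTCA vs CACAGA ✗.
Only k = 2 is perfect, so the longest perfect 3' overlap is 2.

Longest perfect overlap: 2 complementary base pairs; below the dimer-risk threshold (threshold 3).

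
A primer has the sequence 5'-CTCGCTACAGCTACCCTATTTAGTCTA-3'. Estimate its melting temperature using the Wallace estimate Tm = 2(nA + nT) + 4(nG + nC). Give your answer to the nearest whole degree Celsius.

Base counts: A=6, T=9, G=3, C=9 (length 27).
Tm = 2·(6+9) + 4·(3+9) = 2·15 + 4·12 = 30 + 48 = 78°C.

78°C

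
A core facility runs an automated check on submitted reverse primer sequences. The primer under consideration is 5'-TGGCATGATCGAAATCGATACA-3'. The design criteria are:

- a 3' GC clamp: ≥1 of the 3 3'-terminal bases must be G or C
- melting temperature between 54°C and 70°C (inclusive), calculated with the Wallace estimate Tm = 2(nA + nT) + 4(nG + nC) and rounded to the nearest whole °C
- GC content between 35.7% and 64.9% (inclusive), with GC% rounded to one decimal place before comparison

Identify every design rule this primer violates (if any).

Base counts: A=8, T=5, G=5, C=4 (length 22).
GC clamp: 3' end ACA has 1 G/C ✓
Tm: Tm = 2·13 + 4·9 = 62°C ✓
GC content: GC 9/22 = 40.9% ✓

Meets all criteria.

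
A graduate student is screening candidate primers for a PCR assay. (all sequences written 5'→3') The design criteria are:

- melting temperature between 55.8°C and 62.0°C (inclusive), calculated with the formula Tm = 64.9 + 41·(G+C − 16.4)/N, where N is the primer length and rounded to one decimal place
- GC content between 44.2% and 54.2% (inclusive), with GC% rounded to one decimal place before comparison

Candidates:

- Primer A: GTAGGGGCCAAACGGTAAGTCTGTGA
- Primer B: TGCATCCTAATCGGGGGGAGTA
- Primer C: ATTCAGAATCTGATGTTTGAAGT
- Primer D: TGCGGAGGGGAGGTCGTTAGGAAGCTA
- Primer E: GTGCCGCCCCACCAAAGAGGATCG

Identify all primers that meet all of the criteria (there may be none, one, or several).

Primer A (26 nt, A=7 T=5 G=10 C=4): Tm = 64.9 + 41·(14 − 16.4)/26 = 61.1°C ✓; GC 14/26 = 53.8% ✓ — passes.
Primer B (22 nt, A=5 T=5 G=8 C=4): Tm = 64.9 + 41·(12 − 16.4)/22 = 56.7°C ✓; GC 12/22 = 54.5%, outside 44.2–54.2% ✗ — fails.
Primer C (23 nt, A=7 T=9 G=5 C=2): Tm = 64.9 + 41·(7 − 16.4)/23 = 48.1°C, outside 55.8–62.0°C ✗; GC 7/23 = 30.4%, outside 44.2–54.2% ✗ — fails.
Primer D (27 nt, A=6 T=5 G=13 C=3): Tm = 64.9 + 41·(16 − 16.4)/27 = 64.3°C, outside 55.8–62.0°C ✗; GC 16/27 = 59.3%, outside 44.2–54.2% ✗ — fails.
Primer E (24 nt, A=6 T=2 G=7 C=9): Tm = 64.9 + 41·(16 − 16.4)/24 = 64.2°C, outside 55.8–62.0°C ✗; GC 16/24 = 66.7%, outside 44.2–54.2% ✗ — fails.

Primer A only.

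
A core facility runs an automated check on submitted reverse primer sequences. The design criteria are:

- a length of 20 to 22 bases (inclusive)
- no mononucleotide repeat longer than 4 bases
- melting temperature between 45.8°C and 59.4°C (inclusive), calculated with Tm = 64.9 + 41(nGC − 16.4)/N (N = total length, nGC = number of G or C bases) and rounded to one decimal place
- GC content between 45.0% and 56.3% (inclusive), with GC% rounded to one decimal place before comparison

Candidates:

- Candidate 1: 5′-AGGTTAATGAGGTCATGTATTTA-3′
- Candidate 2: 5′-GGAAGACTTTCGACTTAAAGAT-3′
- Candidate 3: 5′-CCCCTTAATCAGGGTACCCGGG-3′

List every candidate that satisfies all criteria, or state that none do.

None of the candidates satisfy all criteria.

Candidate 1 (23 nt, A=7 T=9 G=6 C=1): length 23, outside 20–22 ✗; longest run = 3 ✓; Tm = 64.9 + 41·(7 − 16.4)/23 = 48.1°C ✓; GC 7/23 = 30.4%, outside 45.0–56.3% ✗ — fails.
Candidate 2 (22 nt, A=8 T=6 G=5 C=3): length 22 ✓; longest run = 3 ✓; Tm = 64.9 + 41·(8 − 16.4)/22 = 49.2°C ✓; GC 8/22 = 36.4%, outside 45.0–56.3% ✗ — fails.
Candidate 3 (22 nt, A=4 T=4 G=6 C=8): length 22 ✓; longest run = 4 ✓; Tm = 64.9 + 41·(14 − 16.4)/22 = 60.4°C, outside 45.8–59.4°C ✗; GC 14/22 = 63.6%, outside 45.0–56.3% ✗ — fails.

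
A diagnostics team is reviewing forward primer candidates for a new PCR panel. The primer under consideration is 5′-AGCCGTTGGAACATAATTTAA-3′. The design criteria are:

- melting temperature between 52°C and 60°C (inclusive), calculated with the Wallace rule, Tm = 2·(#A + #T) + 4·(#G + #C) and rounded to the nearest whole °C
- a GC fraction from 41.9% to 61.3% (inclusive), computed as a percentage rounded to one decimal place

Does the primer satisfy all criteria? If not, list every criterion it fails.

Fails: GC content.

Base counts: A=8, T=6, G=4, C=3 (length 21).
Tm: Tm = 2·14 + 4·7 = 56°C ✓
GC content: GC 7/21 = 33.3%, outside 41.9–61.3% ✗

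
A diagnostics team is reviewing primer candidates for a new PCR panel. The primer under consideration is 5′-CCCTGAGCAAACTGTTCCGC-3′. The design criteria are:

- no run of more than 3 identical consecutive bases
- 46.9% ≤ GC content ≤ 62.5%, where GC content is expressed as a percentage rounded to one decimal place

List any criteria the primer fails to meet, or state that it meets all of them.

Base counts: A=4, T=4, G=4, C=8 (length 20).
homopolymer run: longest run = 3 ✓
GC content: GC 12/20 = 60.0% ✓

Meets all criteria.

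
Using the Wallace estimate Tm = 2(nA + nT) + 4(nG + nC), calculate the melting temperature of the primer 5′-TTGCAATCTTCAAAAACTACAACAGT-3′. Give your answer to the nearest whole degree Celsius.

Base counts: A=11, T=7, G=2, C=6 (length 26).
Tm = 2·(11+7) + 4·(2+6) = 2·18 + 4·8 = 36 + 32 = 68°C.

68°C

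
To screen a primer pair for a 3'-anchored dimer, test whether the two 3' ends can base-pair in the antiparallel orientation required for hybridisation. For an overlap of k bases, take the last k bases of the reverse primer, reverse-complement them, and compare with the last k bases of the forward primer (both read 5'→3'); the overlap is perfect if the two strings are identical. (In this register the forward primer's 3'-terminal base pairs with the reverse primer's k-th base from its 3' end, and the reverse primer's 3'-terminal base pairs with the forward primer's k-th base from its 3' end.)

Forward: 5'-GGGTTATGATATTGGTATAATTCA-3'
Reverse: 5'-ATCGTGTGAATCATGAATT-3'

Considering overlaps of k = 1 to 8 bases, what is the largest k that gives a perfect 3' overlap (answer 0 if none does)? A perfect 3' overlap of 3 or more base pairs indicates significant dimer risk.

Longest perfect overlap: 6 complementary base pairs; significant dimer risk (threshold 3).

Last 8 bases (5'→3') — forward …ATAATTCA, reverse …CATGAATT.
Reverse complement of the reverse primer's last 8 bases: AATTCATG; its first k bases are the reverse complement of the reverse primer's last k bases, so a perfect k-base overlap needs the forward primer's last k bases to equal them.
Comparing (forward last k vs required): k=1: A vs A ✓; k=2: CA vs AA ✗; k=3: TCA vs AAT ✗; k=4: TTCA vs AATT ✗; k=5: ATTCA vs AATTC ✗; k=6: AATTCA vs AATTCA ✓; k=7: TAATTCA vs AATTCAT ✗; k=8: ATAATTCA vs AATTCATG ✗.
Perfect overlaps at k = 1, 6; the largest is 6.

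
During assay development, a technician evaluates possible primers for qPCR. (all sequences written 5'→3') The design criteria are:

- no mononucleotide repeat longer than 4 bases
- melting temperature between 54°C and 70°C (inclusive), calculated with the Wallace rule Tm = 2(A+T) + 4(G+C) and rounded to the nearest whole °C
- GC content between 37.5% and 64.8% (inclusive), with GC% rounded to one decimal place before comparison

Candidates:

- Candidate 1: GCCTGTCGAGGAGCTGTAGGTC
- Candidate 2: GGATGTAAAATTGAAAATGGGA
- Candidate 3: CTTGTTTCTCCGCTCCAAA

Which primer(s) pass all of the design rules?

Candidate 1 (22 nt, A=3 T=5 G=9 C=5): longest run = 2 ✓; Tm = 2·8 + 4·14 = 72°C, outside 54–70°C ✗; GC 14/22 = 63.6% ✓ — fails.
Candidate 2 (22 nt, A=10 T=5 G=7 C=0): longest run = 4 ✓; Tm = 2·15 + 4·7 = 58°C ✓; GC 7/22 = 31.8%, outside 37.5–64.8% ✗ — fails.
Candidate 3 (19 nt, A=3 T=7 G=2 C=7): longest run = 3 ✓; Tm = 2·10 + 4·9 = 56°C ✓; GC 9/19 = 47.4% ✓ — passes.

Candidate 3 only.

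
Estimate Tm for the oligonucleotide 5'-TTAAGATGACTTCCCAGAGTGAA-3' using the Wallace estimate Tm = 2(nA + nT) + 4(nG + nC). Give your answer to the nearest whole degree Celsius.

64°C

Base counts: A=8, T=6, G=5, C=4 (length 23).
Tm = 2·(8+6) + 4·(5+4) = 2·14 + 4·9 = 28 + 36 = 64°C.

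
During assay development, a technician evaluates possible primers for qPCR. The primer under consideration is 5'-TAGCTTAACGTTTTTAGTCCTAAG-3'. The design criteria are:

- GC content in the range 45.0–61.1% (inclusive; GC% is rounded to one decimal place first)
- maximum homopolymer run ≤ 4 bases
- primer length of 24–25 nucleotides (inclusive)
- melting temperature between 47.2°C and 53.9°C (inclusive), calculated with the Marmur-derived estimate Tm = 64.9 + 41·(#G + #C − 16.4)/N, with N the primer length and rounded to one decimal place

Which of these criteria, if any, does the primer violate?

Fails: GC content, homopolymer run.

Base counts: A=6, T=10, G=4, C=4 (length 24).
GC content: GC 8/24 = 33.3%, outside 45.0–61.1% ✗
homopolymer run: longest run = 5, exceeds 4 ✗
length: length 24 ✓
Tm: Tm = 64.9 + 41·(8 − 16.4)/24 = 50.6°C ✓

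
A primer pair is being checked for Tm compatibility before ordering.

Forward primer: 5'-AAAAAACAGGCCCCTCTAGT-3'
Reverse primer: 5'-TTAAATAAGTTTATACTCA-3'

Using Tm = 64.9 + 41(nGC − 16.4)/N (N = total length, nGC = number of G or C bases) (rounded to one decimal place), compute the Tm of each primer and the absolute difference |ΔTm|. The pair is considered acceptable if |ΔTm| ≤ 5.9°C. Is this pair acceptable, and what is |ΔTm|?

Forward: G+C = 9, N = 20 → Tm = 64.9 + 41·(9 − 16.4)/20 = 49.7°C.
Reverse: G+C = 3, N = 19 → Tm = 64.9 + 41·(3 − 16.4)/19 = 36.0°C.
|ΔTm| = |49.7 − 36.0| = 13.7°C, > 5.9°C.

|ΔTm| = 13.7°C; the pair is not acceptable.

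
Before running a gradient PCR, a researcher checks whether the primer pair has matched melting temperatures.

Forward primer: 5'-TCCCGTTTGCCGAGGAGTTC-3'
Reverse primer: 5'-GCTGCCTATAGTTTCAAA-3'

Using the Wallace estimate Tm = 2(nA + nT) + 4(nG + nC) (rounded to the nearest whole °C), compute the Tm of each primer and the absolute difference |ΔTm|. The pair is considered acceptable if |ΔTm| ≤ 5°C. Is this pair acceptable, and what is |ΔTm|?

|ΔTm| = 14°C; the pair is not acceptable.

Forward: A=2 T=6 G=6 C=6 → Tm = 2·8 + 4·12 = 64°C.
Reverse: A=5 T=6 G=3 C=4 → Tm = 2·11 + 4·7 = 50°C.
|ΔTm| = |64 − 50| = 14°C, > 5°C.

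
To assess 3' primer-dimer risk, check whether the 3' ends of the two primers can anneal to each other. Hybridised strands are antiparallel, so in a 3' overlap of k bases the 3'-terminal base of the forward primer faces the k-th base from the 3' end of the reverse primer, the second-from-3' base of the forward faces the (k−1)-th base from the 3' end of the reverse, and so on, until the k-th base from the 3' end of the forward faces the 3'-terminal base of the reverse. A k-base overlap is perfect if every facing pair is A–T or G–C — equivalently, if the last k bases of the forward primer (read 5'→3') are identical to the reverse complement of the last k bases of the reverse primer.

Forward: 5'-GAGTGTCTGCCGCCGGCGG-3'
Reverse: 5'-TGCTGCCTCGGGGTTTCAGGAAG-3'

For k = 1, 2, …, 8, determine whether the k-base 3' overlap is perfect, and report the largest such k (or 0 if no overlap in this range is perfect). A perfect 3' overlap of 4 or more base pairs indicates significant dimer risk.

Last 8 bases (5'→3') — forward …GCCGGCGG, reverse …TCAGGAAG.
Reverse complement of the reverse primer's last 8 bases: CTTCCTGA; its first k bases are the reverse complement of the reverse primer's last k bases, so a perfect k-base overlap needs the forward primer's last k bases to equal them.
Comparing (forward last k vs required): k=1: G vs C ✗; k=2: GG vs CT ✗; k=3: CGG vs CTT ✗; k=4: GCGG vs CTTC ✗; k=5: GGCGG vs CTTCC ✗; k=6: CGGCGG vs CTTCCT ✗; k=7: CCGGCGG vs CTTCCTG ✗; k=8: GCCGGCGG vs CTTCCTGA ✗.
No overlap length from 1 to 8 is perfect, so the longest perfect 3' overlap is 0.

Longest perfect overlap: 0 complementary base pairs; below the dimer-risk threshold (threshold 4).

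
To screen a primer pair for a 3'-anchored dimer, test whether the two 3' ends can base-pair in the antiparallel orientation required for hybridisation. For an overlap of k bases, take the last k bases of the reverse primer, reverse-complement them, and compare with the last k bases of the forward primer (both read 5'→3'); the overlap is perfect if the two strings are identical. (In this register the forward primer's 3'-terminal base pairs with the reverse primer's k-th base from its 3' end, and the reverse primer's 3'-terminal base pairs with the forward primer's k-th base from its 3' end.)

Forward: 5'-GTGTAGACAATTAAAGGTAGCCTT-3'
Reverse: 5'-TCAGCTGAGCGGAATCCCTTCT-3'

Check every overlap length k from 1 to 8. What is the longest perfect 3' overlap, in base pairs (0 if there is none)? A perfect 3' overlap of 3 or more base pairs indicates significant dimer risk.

Last 8 bases (5'→3') — forward …GTAGCCTT, reverse …TCCCTTCT.
Reverse complement of the reverse primer's last 8 bases: AGAAGGGA; its first k bases are the reverse complement of the reverse primer's last k bases, so a perfect k-base overlap needs the forward primer's last k bases to equal them.
Comparing (forward last k vs required): k=1: T vs A ✗; k=2: TT vs AG ✗; k=3: CTT vs AGA ✗; k=4: CCTT vs AGAA ✗; k=5: GCCTT vs AGAAG ✗; k=6: AGCCTT vs AGAAGG ✗; k=7: TAGCCTT vs AGAAGGG ✗; k=8: GTAGCCTT vs AGAAGGGA ✗.
No overlap length from 1 to 8 is perfect, so the longest perfect 3' overlap is 0.

Longest perfect overlap: 0 complementary base pairs; below the dimer-risk threshold (threshold 3).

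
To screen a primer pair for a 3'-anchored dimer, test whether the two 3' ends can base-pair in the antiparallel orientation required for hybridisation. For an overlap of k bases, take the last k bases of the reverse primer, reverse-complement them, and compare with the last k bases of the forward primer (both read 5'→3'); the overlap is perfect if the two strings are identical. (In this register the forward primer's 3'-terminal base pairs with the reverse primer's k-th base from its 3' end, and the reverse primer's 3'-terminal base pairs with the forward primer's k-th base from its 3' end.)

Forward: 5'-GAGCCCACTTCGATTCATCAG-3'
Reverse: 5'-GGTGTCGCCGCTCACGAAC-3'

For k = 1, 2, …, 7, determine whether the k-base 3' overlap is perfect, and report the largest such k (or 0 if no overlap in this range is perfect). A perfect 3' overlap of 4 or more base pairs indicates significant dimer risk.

Last 7 bases (5'→3') — forward …TCATCAG, reverse …CACGAAC.
Reverse complement of the reverse primer's last 7 bases: GTTCGTG; its first k bases are the reverse complement of the reverse primer's last k bases, so a perfect k-base overlap needs the forward primer's last k bases to equal them.
Comparing (forward last k vs required): k=1: G vs G ✓; k=2: AG vs GT ✗; k=3: CAG vs GTT ✗; k=4: TCAG vs GTTC ✗; k=5: ATCAG vs GTTCG ✗; k=6: CATCAG vs GTTCGT ✗; k=7: TCATCAG vs GTTCGTG ✗.
Only k = 1 is perfect, so the longest perfect 3' overlap is 1.

Longest perfect overlap: 1 complementary base pair; below the dimer-risk threshold (threshold 4).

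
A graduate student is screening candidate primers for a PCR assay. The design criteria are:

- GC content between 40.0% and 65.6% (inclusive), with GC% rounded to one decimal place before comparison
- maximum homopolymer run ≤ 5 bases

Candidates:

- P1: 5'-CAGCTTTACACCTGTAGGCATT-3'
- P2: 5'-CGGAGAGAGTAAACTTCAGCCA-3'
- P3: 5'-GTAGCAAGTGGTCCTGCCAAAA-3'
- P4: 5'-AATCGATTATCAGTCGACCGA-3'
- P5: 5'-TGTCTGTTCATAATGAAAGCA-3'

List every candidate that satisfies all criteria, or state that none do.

P1 (22 nt, A=5 T=7 G=4 C=6): GC 10/22 = 45.5% ✓; longest run = 3 ✓ — passes.
P2 (22 nt, A=8 T=3 G=6 C=5): GC 11/22 = 50.0% ✓; longest run = 3 ✓ — passes.
P3 (22 nt, A=7 T=4 G=6 C=5): GC 11/22 = 50.0% ✓; longest run = 4 ✓ — passes.
P4 (21 nt, A=7 T=5 G=4 C=5): GC 9/21 = 42.9% ✓; longest run = 2 ✓ — passes.
P5 (21 nt, A=7 T=7 G=4 C=3): GC 7/21 = 33.3%, outside 40.0–65.6% ✗; longest run = 3 ✓ — fails.

P1, P2, P3 and P4.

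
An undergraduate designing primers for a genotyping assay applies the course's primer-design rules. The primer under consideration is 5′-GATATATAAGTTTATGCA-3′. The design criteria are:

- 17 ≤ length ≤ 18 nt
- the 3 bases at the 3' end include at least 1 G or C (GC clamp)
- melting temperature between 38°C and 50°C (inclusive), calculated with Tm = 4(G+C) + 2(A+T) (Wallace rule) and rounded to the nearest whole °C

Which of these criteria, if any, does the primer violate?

Base counts: A=7, T=7, G=3, C=1 (length 18).
length: length 18 ✓
GC clamp: 3' end GCA has 2 G/C ✓
Tm: Tm = 2·14 + 4·4 = 44°C ✓

Meets all criteria.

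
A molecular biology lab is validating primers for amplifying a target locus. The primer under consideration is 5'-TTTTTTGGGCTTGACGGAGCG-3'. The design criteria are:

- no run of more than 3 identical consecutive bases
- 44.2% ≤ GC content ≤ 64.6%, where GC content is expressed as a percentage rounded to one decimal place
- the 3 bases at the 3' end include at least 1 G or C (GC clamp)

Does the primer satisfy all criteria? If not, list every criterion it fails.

Fails: homopolymer run.

Base counts: A=2, T=8, G=8, C=3 (length 21).
homopolymer run: longest run = 6, exceeds 3 ✗
GC content: GC 11/21 = 52.4% ✓
GC clamp: 3' end GCG has 3 G/C ✓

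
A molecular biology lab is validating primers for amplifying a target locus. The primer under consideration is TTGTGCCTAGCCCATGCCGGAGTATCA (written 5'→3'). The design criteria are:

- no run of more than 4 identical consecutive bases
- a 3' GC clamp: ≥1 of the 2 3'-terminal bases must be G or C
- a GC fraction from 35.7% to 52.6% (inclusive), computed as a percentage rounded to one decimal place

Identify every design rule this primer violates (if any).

Base counts: A=5, T=7, G=7, C=8 (length 27).
homopolymer run: longest run = 3 ✓
GC clamp: 3' end CA has 1 G/C ✓
GC content: GC 15/27 = 55.6%, outside 35.7–52.6% ✗

Fails: GC content.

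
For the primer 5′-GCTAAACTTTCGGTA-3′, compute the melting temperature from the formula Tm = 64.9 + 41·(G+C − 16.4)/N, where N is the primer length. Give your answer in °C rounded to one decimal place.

36.5°C

Base counts: A=4, T=5, G=3, C=3; G+C = 6, N = 15.
Tm = 64.9 + 41·(6 − 16.4)/15 = 64.9 + -426.40/15 = 36.5°C.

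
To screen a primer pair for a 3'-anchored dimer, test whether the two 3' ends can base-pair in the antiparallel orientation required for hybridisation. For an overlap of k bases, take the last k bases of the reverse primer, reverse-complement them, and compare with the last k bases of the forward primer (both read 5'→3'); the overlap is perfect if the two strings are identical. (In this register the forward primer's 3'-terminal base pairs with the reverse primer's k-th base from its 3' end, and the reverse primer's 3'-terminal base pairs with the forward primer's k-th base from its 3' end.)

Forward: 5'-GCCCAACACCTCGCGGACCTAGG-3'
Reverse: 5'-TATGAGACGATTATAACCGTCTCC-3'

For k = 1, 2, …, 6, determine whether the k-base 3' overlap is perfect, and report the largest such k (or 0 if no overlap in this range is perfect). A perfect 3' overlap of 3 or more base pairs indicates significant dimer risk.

Last 6 bases (5'→3') — forward …CCTAGG, reverse …GTCTCC.
Reverse complement of the reverse primer's last 6 bases: GGAGAC; its first k bases are the reverse complement of the reverse primer's last k bases, so a perfect k-base overlap needs the forward primer's last k bases to equal them.
Comparing (forward last k vs required): k=1: G vs G ✓; k=2: GG vs GG ✓; k=3: AGG vs GGA ✗; k=4: TAGG vs GGAG ✗; k=5: CTAGG vs GGAGA ✗; k=6: CCTAGG vs GGAGAC ✗.
Perfect overlaps at k = 1, 2; the largest is 2.

Longest perfect overlap: 2 complementary base pairs; below the dimer-risk threshold (threshold 3).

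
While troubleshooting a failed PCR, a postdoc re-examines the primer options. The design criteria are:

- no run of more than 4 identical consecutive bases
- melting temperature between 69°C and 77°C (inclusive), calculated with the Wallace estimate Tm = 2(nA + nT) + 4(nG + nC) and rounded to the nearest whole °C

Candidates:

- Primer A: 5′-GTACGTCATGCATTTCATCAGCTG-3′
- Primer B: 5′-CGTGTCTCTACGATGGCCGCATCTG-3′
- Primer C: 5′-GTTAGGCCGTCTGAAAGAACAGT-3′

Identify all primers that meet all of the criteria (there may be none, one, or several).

Primer A (24 nt, A=5 T=8 G=5 C=6): longest run = 3 ✓; Tm = 2·13 + 4·11 = 70°C ✓ — passes.
Primer B (25 nt, A=3 T=7 G=7 C=8): longest run = 2 ✓; Tm = 2·10 + 4·15 = 80°C, outside 69–77°C ✗ — fails.
Primer C (23 nt, A=7 T=5 G=7 C=4): longest run = 3 ✓; Tm = 2·12 + 4·11 = 68°C, outside 69–77°C ✗ — fails.

Primer A only.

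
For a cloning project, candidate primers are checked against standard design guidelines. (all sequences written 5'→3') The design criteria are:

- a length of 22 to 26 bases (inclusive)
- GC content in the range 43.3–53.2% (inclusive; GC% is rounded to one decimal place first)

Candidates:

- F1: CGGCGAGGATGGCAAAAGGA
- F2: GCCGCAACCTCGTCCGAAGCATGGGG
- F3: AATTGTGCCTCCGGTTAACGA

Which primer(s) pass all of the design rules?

F1 (20 nt, A=7 T=1 G=9 C=3): length 20, outside 22–26 ✗; GC 12/20 = 60.0%, outside 43.3–53.2% ✗ — fails.
F2 (26 nt, A=5 T=3 G=9 C=9): length 26 ✓; GC 18/26 = 69.2%, outside 43.3–53.2% ✗ — fails.
F3 (21 nt, A=5 T=6 G=5 C=5): length 21, outside 22–26 ✗; GC 10/21 = 47.6% ✓ — fails.

None of the candidates satisfy all criteria.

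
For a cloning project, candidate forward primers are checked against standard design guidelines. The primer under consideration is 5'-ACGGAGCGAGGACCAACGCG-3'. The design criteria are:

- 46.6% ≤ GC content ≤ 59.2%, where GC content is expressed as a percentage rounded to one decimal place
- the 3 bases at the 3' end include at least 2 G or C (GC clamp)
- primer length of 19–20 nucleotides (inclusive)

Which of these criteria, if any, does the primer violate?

Fails: GC content.

Base counts: A=6, T=0, G=8, C=6 (length 20).
GC content: GC 14/20 = 70.0%, outside 46.6–59.2% ✗
GC clamp: 3' end GCG has 3 G/C ✓
length: length 20 ✓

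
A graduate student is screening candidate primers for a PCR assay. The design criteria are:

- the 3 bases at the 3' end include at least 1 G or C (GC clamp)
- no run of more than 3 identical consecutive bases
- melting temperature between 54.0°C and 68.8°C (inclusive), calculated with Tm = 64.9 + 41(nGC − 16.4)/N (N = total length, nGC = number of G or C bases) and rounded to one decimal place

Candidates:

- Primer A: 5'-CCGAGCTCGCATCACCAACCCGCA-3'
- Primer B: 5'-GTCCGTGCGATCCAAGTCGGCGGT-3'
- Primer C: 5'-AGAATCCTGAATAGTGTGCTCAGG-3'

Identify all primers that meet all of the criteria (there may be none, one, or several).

Primer A, Primer B and Primer C.

Primer A (24 nt, A=6 T=2 G=4 C=12): 3' end GCA has 2 G/C ✓; longest run = 3 ✓; Tm = 64.9 + 41·(16 − 16.4)/24 = 64.2°C ✓ — passes.
Primer B (24 nt, A=3 T=5 G=9 C=7): 3' end GGT has 2 G/C ✓; longest run = 2 ✓; Tm = 64.9 + 41·(16 − 16.4)/24 = 64.2°C ✓ — passes.
Primer C (24 nt, A=7 T=6 G=7 C=4): 3' end AGG has 2 G/C ✓; longest run = 2 ✓; Tm = 64.9 + 41·(11 − 16.4)/24 = 55.7°C ✓ — passes.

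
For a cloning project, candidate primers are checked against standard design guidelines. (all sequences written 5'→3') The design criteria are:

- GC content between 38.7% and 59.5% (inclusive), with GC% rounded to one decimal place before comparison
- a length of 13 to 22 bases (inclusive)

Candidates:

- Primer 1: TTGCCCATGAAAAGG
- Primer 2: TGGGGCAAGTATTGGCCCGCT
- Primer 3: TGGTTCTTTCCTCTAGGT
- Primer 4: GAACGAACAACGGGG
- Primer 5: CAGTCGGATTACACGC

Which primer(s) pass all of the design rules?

Primer 1, Primer 3 and Primer 5.

Primer 1 (15 nt, A=5 T=3 G=4 C=3): GC 7/15 = 46.7% ✓; length 15 ✓ — passes.
Primer 2 (21 nt, A=3 T=5 G=8 C=5): GC 13/21 = 61.9%, outside 38.7–59.5% ✗; length 21 ✓ — fails.
Primer 3 (18 nt, A=1 T=9 G=4 C=4): GC 8/18 = 44.4% ✓; length 18 ✓ — passes.
Primer 4 (15 nt, A=6 T=0 G=6 C=3): GC 9/15 = 60.0%, outside 38.7–59.5% ✗; length 15 ✓ — fails.
Primer 5 (16 nt, A=4 T=3 G=4 C=5): GC 9/16 = 56.3% ✓; length 16 ✓ — passes.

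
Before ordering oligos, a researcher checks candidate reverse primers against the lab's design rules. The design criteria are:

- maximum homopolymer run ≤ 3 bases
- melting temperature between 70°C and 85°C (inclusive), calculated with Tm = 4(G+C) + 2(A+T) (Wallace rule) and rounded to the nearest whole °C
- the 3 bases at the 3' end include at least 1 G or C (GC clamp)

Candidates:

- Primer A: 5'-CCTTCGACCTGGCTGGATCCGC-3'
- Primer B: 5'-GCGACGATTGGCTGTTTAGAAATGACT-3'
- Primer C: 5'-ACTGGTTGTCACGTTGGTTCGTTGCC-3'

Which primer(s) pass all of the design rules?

Primer A (22 nt, A=2 T=5 G=6 C=9): longest run = 2 ✓; Tm = 2·7 + 4·15 = 74°C ✓; 3' end CGC has 3 G/C ✓ — passes.
Primer B (27 nt, A=7 T=8 G=8 C=4): longest run = 3 ✓; Tm = 2·15 + 4·12 = 78°C ✓; 3' end ACT has 1 G/C ✓ — passes.
Primer C (26 nt, A=2 T=10 G=8 C=6): longest run = 2 ✓; Tm = 2·12 + 4·14 = 80°C ✓; 3' end GCC has 3 G/C ✓ — passes.

Primer A, Primer B and Primer C.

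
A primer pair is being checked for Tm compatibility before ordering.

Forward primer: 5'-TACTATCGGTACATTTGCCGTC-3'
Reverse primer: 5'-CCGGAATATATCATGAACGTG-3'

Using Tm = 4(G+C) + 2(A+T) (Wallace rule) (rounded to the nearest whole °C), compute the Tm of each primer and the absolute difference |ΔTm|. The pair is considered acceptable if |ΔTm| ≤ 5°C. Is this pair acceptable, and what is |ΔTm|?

|ΔTm| = 4°C; the pair is acceptable.

Forward: A=4 T=8 G=4 C=6 → Tm = 2·12 + 4·10 = 64°C.
Reverse: A=7 T=5 G=5 C=4 → Tm = 2·12 + 4·9 = 60°C.
|ΔTm| = |64 − 60| = 4°C, ≤ 5°C.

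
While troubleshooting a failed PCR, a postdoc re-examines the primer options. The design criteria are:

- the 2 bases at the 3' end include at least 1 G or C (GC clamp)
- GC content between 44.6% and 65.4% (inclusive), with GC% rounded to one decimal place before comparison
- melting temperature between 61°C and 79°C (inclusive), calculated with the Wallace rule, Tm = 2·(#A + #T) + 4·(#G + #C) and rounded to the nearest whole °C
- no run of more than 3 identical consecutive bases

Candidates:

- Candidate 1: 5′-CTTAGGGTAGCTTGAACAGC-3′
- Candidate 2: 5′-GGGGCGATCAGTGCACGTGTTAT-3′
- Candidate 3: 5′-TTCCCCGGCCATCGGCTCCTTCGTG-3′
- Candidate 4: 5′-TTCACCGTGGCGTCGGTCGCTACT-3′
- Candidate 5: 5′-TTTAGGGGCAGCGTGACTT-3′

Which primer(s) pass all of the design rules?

Candidate 1 (20 nt, A=5 T=5 G=6 C=4): 3' end GC has 2 G/C ✓; GC 10/20 = 50.0% ✓; Tm = 2·10 + 4·10 = 60°C, outside 61–79°C ✗; longest run = 3 ✓ — fails.
Candidate 2 (23 nt, A=4 T=6 G=9 C=4): 3' end AT has 0 G/C, need ≥1 ✗; GC 13/23 = 56.5% ✓; Tm = 2·10 + 4·13 = 72°C ✓; longest run = 4, exceeds 3 ✗ — fails.
Candidate 3 (25 nt, A=1 T=7 G=6 C=11): 3' end TG has 1 G/C ✓; GC 17/25 = 68.0%, outside 44.6–65.4% ✗; Tm = 2·8 + 4·17 = 84°C, outside 61–79°C ✗; longest run = 4, exceeds 3 ✗ — fails.
Candidate 4 (24 nt, A=2 T=7 G=7 C=8): 3' end CT has 1 G/C ✓; GC 15/24 = 62.5% ✓; Tm = 2·9 + 4·15 = 78°C ✓; longest run = 2 ✓ — passes.
Candidate 5 (19 nt, A=3 T=6 G=7 C=3): 3' end TT has 0 G/C, need ≥1 ✗; GC 10/19 = 52.6% ✓; Tm = 2·9 + 4·10 = 58°C, outside 61–79°C ✗; longest run = 4, exceeds 3 ✗ — fails.

Candidate 4 only.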